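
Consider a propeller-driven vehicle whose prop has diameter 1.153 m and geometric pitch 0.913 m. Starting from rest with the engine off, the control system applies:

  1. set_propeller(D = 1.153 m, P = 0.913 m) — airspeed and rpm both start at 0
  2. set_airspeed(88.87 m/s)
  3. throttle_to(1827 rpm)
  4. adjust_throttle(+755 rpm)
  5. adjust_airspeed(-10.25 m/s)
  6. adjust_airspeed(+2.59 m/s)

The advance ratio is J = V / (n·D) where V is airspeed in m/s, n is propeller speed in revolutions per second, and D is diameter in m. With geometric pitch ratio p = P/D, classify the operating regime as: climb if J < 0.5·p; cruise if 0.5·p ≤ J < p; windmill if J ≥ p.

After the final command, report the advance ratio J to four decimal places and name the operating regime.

set_propeller: D = 1.153 m, P = 0.913 m (p = P/D = 0.791847); state ← (V=0, rpm=0)
set_airspeed(88.87): V ← 88.87 m/s
throttle_to(1827): rpm ← 1827
adjust_throttle(+755): rpm ← 1827 +755 = 2582
adjust_airspeed(-10.25): V ← 88.87 -10.25 = 78.62 m/s
adjust_airspeed(+2.59): V ← 78.62 +2.59 = 81.21 m/s
final state: V = 81.21 m/s, rpm = 2582 → n = rpm/60 = 43.033333 rev/s
J = V / (n·D) = 81.21 / (43.033333 × 1.153) = 1.636723
regime bands: climb J<0.3959 | cruise [0.3959, 0.7918) | windmill J≥0.7918
J = 1.6367 → windmill

J = 1.6367, regime = windmill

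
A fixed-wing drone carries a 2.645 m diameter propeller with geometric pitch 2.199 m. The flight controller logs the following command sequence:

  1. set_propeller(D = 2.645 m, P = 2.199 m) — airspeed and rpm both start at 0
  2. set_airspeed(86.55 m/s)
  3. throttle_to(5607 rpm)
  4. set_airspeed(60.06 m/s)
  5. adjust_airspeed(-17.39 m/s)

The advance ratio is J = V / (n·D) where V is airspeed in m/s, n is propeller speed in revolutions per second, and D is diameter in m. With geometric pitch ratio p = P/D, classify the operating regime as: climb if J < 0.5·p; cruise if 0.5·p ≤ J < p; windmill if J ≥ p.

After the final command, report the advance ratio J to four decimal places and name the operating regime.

set_propeller: D = 2.645 m, P = 2.199 m (p = P/D = 0.831380); state ← (V=0, rpm=0)
set_airspeed(86.55): V ← 86.55 m/s
throttle_to(5607): rpm ← 5607
set_airspeed(60.06): V ← 60.06 m/s
adjust_airspeed(-17.39): V ← 60.06 -17.39 = 42.67 m/s
final state: V = 42.67 m/s, rpm = 5607 → n = rpm/60 = 93.450000 rev/s
J = V / (n·D) = 42.67 / (93.450000 × 2.645) = 0.172631
regime bands: climb J<0.4157 | cruise [0.4157, 0.8314) | windmill J≥0.8314
J = 0.1726 → climb

J = 0.1726, regime = climb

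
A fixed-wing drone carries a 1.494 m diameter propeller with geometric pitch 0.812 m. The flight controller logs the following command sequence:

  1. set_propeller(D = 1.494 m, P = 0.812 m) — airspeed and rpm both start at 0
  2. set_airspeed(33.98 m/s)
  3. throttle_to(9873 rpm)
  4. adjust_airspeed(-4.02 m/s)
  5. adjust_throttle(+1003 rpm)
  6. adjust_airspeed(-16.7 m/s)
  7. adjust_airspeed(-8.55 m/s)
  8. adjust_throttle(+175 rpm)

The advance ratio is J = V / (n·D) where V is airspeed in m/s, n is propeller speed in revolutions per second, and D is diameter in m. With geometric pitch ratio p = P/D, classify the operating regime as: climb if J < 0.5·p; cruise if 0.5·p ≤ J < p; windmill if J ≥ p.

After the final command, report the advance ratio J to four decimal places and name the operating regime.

set_propeller: D = 1.494 m, P = 0.812 m (p = P/D = 0.543507); state ← (V=0, rpm=0)
set_airspeed(33.98): V ← 33.98 m/s
throttle_to(9873): rpm ← 9873
adjust_airspeed(-4.02): V ← 33.98 -4.02 = 29.96 m/s
adjust_throttle(+1003): rpm ← 9873 +1003 = 10876
adjust_airspeed(-16.7): V ← 29.96 -16.7 = 13.26 m/s
adjust_airspeed(-8.55): V ← 13.26 -8.55 = 4.71 m/s
adjust_throttle(+175): rpm ← 10876 +175 = 11051
final state: V = 4.71 m/s, rpm = 11051 → n = rpm/60 = 184.183333 rev/s
J = V / (n·D) = 4.71 / (184.183333 × 1.494) = 0.017117
regime bands: climb J<0.2718 | cruise [0.2718, 0.5435) | windmill J≥0.5435
J = 0.0171 → climb

J = 0.0171, regime = climb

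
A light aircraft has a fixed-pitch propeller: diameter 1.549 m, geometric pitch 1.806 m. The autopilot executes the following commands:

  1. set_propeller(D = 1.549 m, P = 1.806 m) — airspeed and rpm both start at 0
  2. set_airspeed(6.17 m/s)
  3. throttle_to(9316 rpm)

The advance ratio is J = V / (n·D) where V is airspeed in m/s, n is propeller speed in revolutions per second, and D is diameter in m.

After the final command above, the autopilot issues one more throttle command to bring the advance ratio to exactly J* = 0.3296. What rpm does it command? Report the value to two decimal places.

rpm = 725.10

set_propeller: D = 1.549 m, P = 1.806 m (p = P/D = 1.165913); state ← (V=0, rpm=0)
set_airspeed(6.17): V ← 6.17 m/s
throttle_to(9316): rpm ← 9316
final state: V = 6.17 m/s, rpm = 9316 → n = rpm/60 = 155.266667 rev/s
target J* = 0.3296; solve J* = V/(n·D) for n: n = V/(J*·D) = 6.17/(0.3296 × 1.549) = 12.084997 rev/s
rpm = 60·n = 725.099814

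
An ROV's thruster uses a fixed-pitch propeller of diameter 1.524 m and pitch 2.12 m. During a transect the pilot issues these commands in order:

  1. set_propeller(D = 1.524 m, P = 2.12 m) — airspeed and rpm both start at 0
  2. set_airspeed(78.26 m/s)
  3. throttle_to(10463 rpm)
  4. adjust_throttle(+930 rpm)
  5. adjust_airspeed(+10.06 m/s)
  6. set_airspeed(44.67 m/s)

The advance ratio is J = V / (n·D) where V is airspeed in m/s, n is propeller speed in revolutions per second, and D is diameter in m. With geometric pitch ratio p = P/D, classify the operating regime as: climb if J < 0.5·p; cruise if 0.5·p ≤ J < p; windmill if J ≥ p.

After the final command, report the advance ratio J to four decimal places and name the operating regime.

set_propeller: D = 1.524 m, P = 2.12 m (p = P/D = 1.391076); state ← (V=0, rpm=0)
set_airspeed(78.26): V ← 78.26 m/s
throttle_to(10463): rpm ← 10463
adjust_throttle(+930): rpm ← 10463 +930 = 11393
adjust_airspeed(+10.06): V ← 78.26 +10.06 = 88.32 m/s
set_airspeed(44.67): V ← 44.67 m/s
final state: V = 44.67 m/s, rpm = 11393 → n = rpm/60 = 189.883333 rev/s
J = V / (n·D) = 44.67 / (189.883333 × 1.524) = 0.154363
regime bands: climb J<0.6955 | cruise [0.6955, 1.3911) | windmill J≥1.3911
J = 0.1544 → climb

J = 0.1544, regime = climb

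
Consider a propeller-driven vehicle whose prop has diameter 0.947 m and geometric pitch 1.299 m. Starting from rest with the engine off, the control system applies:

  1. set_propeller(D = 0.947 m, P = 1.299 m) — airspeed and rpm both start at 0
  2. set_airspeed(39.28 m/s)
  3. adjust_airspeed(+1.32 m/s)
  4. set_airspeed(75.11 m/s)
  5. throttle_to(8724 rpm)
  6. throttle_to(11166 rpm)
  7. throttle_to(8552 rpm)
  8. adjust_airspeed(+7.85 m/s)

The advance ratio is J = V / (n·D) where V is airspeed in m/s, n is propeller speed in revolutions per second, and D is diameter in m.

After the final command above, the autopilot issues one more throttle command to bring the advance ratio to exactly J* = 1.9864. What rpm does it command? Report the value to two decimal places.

set_propeller: D = 0.947 m, P = 1.299 m (p = P/D = 1.371700); state ← (V=0, rpm=0)
set_airspeed(39.28): V ← 39.28 m/s
adjust_airspeed(+1.32): V ← 39.28 +1.32 = 40.6 m/s
set_airspeed(75.11): V ← 75.11 m/s
throttle_to(8724): rpm ← 8724
throttle_to(11166): rpm ← 11166
throttle_to(8552): rpm ← 8552
adjust_airspeed(+7.85): V ← 75.11 +7.85 = 82.96 m/s
final state: V = 82.96 m/s, rpm = 8552 → n = rpm/60 = 142.533333 rev/s
target J* = 1.9864; solve J* = V/(n·D) for n: n = V/(J*·D) = 82.96/(1.9864 × 0.947) = 44.101368 rev/s
rpm = 60·n = 2646.082059

rpm = 2646.08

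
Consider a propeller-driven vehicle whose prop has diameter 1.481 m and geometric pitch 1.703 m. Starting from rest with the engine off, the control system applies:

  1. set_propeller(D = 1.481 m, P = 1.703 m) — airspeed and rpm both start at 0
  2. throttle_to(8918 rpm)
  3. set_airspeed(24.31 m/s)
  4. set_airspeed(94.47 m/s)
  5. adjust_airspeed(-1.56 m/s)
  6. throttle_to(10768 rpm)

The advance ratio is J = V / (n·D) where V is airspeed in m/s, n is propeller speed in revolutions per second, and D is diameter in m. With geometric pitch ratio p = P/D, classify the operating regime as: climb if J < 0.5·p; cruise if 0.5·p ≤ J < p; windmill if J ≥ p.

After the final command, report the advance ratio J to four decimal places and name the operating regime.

set_propeller: D = 1.481 m, P = 1.703 m (p = P/D = 1.149899); state ← (V=0, rpm=0)
throttle_to(8918): rpm ← 8918
set_airspeed(24.31): V ← 24.31 m/s
set_airspeed(94.47): V ← 94.47 m/s
adjust_airspeed(-1.56): V ← 94.47 -1.56 = 92.91 m/s
throttle_to(10768): rpm ← 10768
final state: V = 92.91 m/s, rpm = 10768 → n = rpm/60 = 179.466667 rev/s
J = V / (n·D) = 92.91 / (179.466667 × 1.481) = 0.349562
regime bands: climb J<0.5749 | cruise [0.5749, 1.1499) | windmill J≥1.1499
J = 0.3496 → climb

J = 0.3496, regime = climb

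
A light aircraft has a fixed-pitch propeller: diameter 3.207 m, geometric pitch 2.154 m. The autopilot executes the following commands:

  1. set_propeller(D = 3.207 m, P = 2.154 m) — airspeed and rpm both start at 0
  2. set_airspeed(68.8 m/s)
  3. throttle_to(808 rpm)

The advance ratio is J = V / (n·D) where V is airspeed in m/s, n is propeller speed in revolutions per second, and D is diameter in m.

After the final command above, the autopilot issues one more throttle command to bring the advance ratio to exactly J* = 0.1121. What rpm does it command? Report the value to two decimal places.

set_propeller: D = 3.207 m, P = 2.154 m (p = P/D = 0.671656); state ← (V=0, rpm=0)
set_airspeed(68.8): V ← 68.8 m/s
throttle_to(808): rpm ← 808
final state: V = 68.8 m/s, rpm = 808 → n = rpm/60 = 13.466667 rev/s
target J* = 0.1121; solve J* = V/(n·D) for n: n = V/(J*·D) = 68.8/(0.1121 × 3.207) = 191.374410 rev/s
rpm = 60·n = 11482.464624

rpm = 11482.46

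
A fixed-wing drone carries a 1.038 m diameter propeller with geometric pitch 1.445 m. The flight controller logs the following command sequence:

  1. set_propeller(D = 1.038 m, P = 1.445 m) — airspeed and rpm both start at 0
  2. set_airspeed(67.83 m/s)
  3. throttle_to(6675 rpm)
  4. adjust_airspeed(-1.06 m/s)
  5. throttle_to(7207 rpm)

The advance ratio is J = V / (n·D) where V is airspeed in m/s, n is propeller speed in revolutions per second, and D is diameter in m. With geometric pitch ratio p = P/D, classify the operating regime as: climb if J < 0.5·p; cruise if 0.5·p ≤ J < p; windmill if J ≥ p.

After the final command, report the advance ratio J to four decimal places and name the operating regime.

J = 0.5355, regime = climb

set_propeller: D = 1.038 m, P = 1.445 m (p = P/D = 1.392100); state ← (V=0, rpm=0)
set_airspeed(67.83): V ← 67.83 m/s
throttle_to(6675): rpm ← 6675
adjust_airspeed(-1.06): V ← 67.83 -1.06 = 66.77 m/s
throttle_to(7207): rpm ← 7207
final state: V = 66.77 m/s, rpm = 7207 → n = rpm/60 = 120.116667 rev/s
J = V / (n·D) = 66.77 / (120.116667 × 1.038) = 0.535526
regime bands: climb J<0.6961 | cruise [0.6961, 1.3921) | windmill J≥1.3921
J = 0.5355 → climb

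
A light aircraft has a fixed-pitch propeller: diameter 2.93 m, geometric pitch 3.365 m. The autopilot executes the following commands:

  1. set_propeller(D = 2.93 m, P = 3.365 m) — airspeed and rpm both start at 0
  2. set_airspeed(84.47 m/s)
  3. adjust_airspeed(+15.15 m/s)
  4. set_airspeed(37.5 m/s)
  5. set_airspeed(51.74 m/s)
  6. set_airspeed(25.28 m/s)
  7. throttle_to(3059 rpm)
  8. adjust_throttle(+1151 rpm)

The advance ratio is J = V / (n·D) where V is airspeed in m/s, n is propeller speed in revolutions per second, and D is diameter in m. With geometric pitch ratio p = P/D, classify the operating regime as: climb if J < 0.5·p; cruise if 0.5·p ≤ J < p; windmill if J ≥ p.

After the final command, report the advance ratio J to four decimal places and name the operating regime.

set_propeller: D = 2.93 m, P = 3.365 m (p = P/D = 1.148464); state ← (V=0, rpm=0)
set_airspeed(84.47): V ← 84.47 m/s
adjust_airspeed(+15.15): V ← 84.47 +15.15 = 99.62 m/s
set_airspeed(37.5): V ← 37.5 m/s
set_airspeed(51.74): V ← 51.74 m/s
set_airspeed(25.28): V ← 25.28 m/s
throttle_to(3059): rpm ← 3059
adjust_throttle(+1151): rpm ← 3059 +1151 = 4210
final state: V = 25.28 m/s, rpm = 4210 → n = rpm/60 = 70.166667 rev/s
J = V / (n·D) = 25.28 / (70.166667 × 2.93) = 0.122964
regime bands: climb J<0.5742 | cruise [0.5742, 1.1485) | windmill J≥1.1485
J = 0.1230 → climb

J = 0.1230, regime = climb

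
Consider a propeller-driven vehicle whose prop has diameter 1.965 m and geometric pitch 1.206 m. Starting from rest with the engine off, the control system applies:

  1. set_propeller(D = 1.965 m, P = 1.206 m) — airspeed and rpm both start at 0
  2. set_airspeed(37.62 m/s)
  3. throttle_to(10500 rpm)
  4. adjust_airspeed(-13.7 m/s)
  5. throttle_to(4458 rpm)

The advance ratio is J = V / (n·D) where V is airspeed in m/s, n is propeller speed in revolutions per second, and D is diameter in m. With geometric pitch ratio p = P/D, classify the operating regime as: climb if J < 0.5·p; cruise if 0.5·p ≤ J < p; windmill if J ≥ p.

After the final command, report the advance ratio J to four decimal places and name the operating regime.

J = 0.1638, regime = climb

set_propeller: D = 1.965 m, P = 1.206 m (p = P/D = 0.613740); state ← (V=0, rpm=0)
set_airspeed(37.62): V ← 37.62 m/s
throttle_to(10500): rpm ← 10500
adjust_airspeed(-13.7): V ← 37.62 -13.7 = 23.92 m/s
throttle_to(4458): rpm ← 4458
final state: V = 23.92 m/s, rpm = 4458 → n = rpm/60 = 74.300000 rev/s
J = V / (n·D) = 23.92 / (74.300000 × 1.965) = 0.163836
regime bands: climb J<0.3069 | cruise [0.3069, 0.6137) | windmill J≥0.6137
J = 0.1638 → climb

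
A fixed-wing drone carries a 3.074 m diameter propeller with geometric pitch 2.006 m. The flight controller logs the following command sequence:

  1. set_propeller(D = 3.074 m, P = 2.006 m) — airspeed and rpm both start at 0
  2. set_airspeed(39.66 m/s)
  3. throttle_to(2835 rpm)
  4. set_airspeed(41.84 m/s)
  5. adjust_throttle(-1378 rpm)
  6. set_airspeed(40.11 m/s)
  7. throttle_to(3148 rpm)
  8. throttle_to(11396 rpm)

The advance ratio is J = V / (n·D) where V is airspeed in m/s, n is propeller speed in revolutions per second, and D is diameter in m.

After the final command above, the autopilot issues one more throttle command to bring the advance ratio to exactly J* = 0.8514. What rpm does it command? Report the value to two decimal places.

set_propeller: D = 3.074 m, P = 2.006 m (p = P/D = 0.652570); state ← (V=0, rpm=0)
set_airspeed(39.66): V ← 39.66 m/s
throttle_to(2835): rpm ← 2835
set_airspeed(41.84): V ← 41.84 m/s
adjust_throttle(-1378): rpm ← 2835 -1378 = 1457
set_airspeed(40.11): V ← 40.11 m/s
throttle_to(3148): rpm ← 3148
throttle_to(11396): rpm ← 11396
final state: V = 40.11 m/s, rpm = 11396 → n = rpm/60 = 189.933333 rev/s
target J* = 0.8514; solve J* = V/(n·D) for n: n = V/(J*·D) = 40.11/(0.8514 × 3.074) = 15.325518 rev/s
rpm = 60·n = 919.531060

rpm = 919.53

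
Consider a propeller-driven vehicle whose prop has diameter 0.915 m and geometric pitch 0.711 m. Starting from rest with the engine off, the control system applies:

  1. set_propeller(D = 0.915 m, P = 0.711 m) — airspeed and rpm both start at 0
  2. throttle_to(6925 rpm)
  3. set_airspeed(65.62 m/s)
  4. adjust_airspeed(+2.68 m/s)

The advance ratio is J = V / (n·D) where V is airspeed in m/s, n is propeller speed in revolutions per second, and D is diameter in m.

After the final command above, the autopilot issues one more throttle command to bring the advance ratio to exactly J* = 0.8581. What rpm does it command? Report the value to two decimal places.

rpm = 5219.31

set_propeller: D = 0.915 m, P = 0.711 m (p = P/D = 0.777049); state ← (V=0, rpm=0)
throttle_to(6925): rpm ← 6925
set_airspeed(65.62): V ← 65.62 m/s
adjust_airspeed(+2.68): V ← 65.62 +2.68 = 68.3 m/s
final state: V = 68.3 m/s, rpm = 6925 → n = rpm/60 = 115.416667 rev/s
target J* = 0.8581; solve J* = V/(n·D) for n: n = V/(J*·D) = 68.3/(0.8581 × 0.915) = 86.988473 rev/s
rpm = 60·n = 5219.308384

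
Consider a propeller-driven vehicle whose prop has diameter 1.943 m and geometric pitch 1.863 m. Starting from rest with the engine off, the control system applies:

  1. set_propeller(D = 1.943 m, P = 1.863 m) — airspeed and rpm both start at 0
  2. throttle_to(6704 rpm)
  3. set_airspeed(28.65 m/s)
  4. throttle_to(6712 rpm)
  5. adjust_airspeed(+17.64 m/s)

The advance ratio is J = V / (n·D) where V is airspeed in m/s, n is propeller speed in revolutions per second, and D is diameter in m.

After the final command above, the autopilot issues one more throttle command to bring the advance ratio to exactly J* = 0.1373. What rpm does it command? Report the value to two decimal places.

set_propeller: D = 1.943 m, P = 1.863 m (p = P/D = 0.958827); state ← (V=0, rpm=0)
throttle_to(6704): rpm ← 6704
set_airspeed(28.65): V ← 28.65 m/s
throttle_to(6712): rpm ← 6712
adjust_airspeed(+17.64): V ← 28.65 +17.64 = 46.29 m/s
final state: V = 46.29 m/s, rpm = 6712 → n = rpm/60 = 111.866667 rev/s
target J* = 0.1373; solve J* = V/(n·D) for n: n = V/(J*·D) = 46.29/(0.1373 × 1.943) = 173.517724 rev/s
rpm = 60·n = 10411.063451

rpm = 10411.06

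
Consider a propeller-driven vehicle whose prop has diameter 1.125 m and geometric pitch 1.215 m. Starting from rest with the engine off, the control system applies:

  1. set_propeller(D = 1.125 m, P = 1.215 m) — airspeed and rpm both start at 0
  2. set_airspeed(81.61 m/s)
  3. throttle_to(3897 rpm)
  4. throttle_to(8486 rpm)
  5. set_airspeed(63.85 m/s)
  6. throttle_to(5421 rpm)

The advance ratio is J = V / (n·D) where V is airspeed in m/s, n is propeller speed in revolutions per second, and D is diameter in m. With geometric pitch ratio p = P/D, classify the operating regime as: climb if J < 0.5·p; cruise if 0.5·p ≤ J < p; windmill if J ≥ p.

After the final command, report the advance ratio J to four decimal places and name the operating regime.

set_propeller: D = 1.125 m, P = 1.215 m (p = P/D = 1.080000); state ← (V=0, rpm=0)
set_airspeed(81.61): V ← 81.61 m/s
throttle_to(3897): rpm ← 3897
throttle_to(8486): rpm ← 8486
set_airspeed(63.85): V ← 63.85 m/s
throttle_to(5421): rpm ← 5421
final state: V = 63.85 m/s, rpm = 5421 → n = rpm/60 = 90.350000 rev/s
J = V / (n·D) = 63.85 / (90.350000 × 1.125) = 0.628174
regime bands: climb J<0.5400 | cruise [0.5400, 1.0800) | windmill J≥1.0800
J = 0.6282 → cruise

J = 0.6282, regime = cruise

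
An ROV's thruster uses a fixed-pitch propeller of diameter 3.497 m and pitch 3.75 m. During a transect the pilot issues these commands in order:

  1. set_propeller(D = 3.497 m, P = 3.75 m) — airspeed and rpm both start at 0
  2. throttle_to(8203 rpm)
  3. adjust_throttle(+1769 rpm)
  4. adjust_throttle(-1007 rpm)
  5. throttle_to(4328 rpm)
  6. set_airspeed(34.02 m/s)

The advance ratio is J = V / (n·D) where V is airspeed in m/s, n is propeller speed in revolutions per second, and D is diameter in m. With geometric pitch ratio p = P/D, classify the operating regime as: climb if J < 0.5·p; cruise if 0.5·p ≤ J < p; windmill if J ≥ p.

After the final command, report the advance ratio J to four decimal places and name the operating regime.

J = 0.1349, regime = climb

set_propeller: D = 3.497 m, P = 3.75 m (p = P/D = 1.072348); state ← (V=0, rpm=0)
throttle_to(8203): rpm ← 8203
adjust_throttle(+1769): rpm ← 8203 +1769 = 9972
adjust_throttle(-1007): rpm ← 9972 -1007 = 8965
throttle_to(4328): rpm ← 4328
set_airspeed(34.02): V ← 34.02 m/s
final state: V = 34.02 m/s, rpm = 4328 → n = rpm/60 = 72.133333 rev/s
J = V / (n·D) = 34.02 / (72.133333 × 3.497) = 0.134866
regime bands: climb J<0.5362 | cruise [0.5362, 1.0723) | windmill J≥1.0723
J = 0.1349 → climb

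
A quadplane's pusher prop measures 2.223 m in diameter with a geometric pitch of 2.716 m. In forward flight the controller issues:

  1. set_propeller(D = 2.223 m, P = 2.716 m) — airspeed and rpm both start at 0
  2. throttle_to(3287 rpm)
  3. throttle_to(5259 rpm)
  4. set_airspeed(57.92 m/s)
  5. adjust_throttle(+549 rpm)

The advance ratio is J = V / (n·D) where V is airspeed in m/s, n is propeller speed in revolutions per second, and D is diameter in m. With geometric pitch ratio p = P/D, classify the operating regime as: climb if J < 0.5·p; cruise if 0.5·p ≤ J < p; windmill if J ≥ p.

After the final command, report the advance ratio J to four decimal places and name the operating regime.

set_propeller: D = 2.223 m, P = 2.716 m (p = P/D = 1.221772); state ← (V=0, rpm=0)
throttle_to(3287): rpm ← 3287
throttle_to(5259): rpm ← 5259
set_airspeed(57.92): V ← 57.92 m/s
adjust_throttle(+549): rpm ← 5259 +549 = 5808
final state: V = 57.92 m/s, rpm = 5808 → n = rpm/60 = 96.800000 rev/s
J = V / (n·D) = 57.92 / (96.800000 × 2.223) = 0.269162
regime bands: climb J<0.6109 | cruise [0.6109, 1.2218) | windmill J≥1.2218
J = 0.2692 → climb

J = 0.2692, regime = climb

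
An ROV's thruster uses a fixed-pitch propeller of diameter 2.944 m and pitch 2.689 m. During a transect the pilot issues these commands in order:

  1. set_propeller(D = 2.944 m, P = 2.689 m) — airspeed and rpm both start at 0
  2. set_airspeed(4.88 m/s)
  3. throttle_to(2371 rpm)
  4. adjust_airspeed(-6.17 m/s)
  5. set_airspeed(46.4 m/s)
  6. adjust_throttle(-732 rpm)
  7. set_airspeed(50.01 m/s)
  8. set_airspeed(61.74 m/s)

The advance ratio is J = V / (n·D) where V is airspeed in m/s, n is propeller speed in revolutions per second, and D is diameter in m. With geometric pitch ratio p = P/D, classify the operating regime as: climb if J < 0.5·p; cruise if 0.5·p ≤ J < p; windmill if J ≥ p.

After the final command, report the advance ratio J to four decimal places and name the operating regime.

set_propeller: D = 2.944 m, P = 2.689 m (p = P/D = 0.913383); state ← (V=0, rpm=0)
set_airspeed(4.88): V ← 4.88 m/s
throttle_to(2371): rpm ← 2371
adjust_airspeed(-6.17): V ← 4.88 -6.17 = -1.29 m/s
set_airspeed(46.4): V ← 46.4 m/s
adjust_throttle(-732): rpm ← 2371 -732 = 1639
set_airspeed(50.01): V ← 50.01 m/s
set_airspeed(61.74): V ← 61.74 m/s
final state: V = 61.74 m/s, rpm = 1639 → n = rpm/60 = 27.316667 rev/s
J = V / (n·D) = 61.74 / (27.316667 × 2.944) = 0.767717
regime bands: climb J<0.4567 | cruise [0.4567, 0.9134) | windmill J≥0.9134
J = 0.7677 → cruise

J = 0.7677, regime = cruise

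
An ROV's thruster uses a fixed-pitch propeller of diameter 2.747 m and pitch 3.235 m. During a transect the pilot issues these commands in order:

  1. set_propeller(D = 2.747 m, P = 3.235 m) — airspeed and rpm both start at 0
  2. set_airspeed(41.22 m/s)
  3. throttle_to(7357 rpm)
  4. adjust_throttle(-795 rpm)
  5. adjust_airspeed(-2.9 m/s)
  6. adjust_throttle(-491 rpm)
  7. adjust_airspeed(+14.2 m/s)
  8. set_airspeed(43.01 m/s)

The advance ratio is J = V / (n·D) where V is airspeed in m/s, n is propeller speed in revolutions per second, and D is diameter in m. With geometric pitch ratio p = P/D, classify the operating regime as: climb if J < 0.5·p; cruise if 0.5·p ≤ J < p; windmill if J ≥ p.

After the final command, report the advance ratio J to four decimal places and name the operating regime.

J = 0.1547, regime = climb

set_propeller: D = 2.747 m, P = 3.235 m (p = P/D = 1.177648); state ← (V=0, rpm=0)
set_airspeed(41.22): V ← 41.22 m/s
throttle_to(7357): rpm ← 7357
adjust_throttle(-795): rpm ← 7357 -795 = 6562
adjust_airspeed(-2.9): V ← 41.22 -2.9 = 38.32 m/s
adjust_throttle(-491): rpm ← 6562 -491 = 6071
adjust_airspeed(+14.2): V ← 38.32 +14.2 = 52.52 m/s
set_airspeed(43.01): V ← 43.01 m/s
final state: V = 43.01 m/s, rpm = 6071 → n = rpm/60 = 101.183333 rev/s
J = V / (n·D) = 43.01 / (101.183333 × 2.747) = 0.154740
regime bands: climb J<0.5888 | cruise [0.5888, 1.1776) | windmill J≥1.1776
J = 0.1547 → climb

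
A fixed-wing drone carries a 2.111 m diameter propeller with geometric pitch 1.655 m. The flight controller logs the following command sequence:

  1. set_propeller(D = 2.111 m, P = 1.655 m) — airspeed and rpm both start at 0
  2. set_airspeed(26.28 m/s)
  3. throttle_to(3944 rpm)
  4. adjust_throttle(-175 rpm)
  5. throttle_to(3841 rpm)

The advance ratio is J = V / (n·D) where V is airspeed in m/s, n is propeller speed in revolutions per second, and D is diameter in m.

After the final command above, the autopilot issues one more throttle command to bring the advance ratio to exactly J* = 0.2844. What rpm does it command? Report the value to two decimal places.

set_propeller: D = 2.111 m, P = 1.655 m (p = P/D = 0.783989); state ← (V=0, rpm=0)
set_airspeed(26.28): V ← 26.28 m/s
throttle_to(3944): rpm ← 3944
adjust_throttle(-175): rpm ← 3944 -175 = 3769
throttle_to(3841): rpm ← 3841
final state: V = 26.28 m/s, rpm = 3841 → n = rpm/60 = 64.016667 rev/s
target J* = 0.2844; solve J* = V/(n·D) for n: n = V/(J*·D) = 26.28/(0.2844 × 2.111) = 43.773123 rev/s
rpm = 60·n = 2626.387398

rpm = 2626.39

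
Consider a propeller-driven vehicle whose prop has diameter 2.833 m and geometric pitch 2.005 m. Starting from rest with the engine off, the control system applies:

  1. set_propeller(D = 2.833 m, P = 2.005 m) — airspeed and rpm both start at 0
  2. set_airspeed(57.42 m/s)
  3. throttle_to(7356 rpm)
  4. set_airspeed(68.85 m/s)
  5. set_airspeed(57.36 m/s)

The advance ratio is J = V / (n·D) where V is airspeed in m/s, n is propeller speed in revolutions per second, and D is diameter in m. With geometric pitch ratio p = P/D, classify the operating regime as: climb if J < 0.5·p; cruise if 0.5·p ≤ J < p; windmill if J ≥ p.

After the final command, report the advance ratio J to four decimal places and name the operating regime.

set_propeller: D = 2.833 m, P = 2.005 m (p = P/D = 0.707730); state ← (V=0, rpm=0)
set_airspeed(57.42): V ← 57.42 m/s
throttle_to(7356): rpm ← 7356
set_airspeed(68.85): V ← 68.85 m/s
set_airspeed(57.36): V ← 57.36 m/s
final state: V = 57.36 m/s, rpm = 7356 → n = rpm/60 = 122.600000 rev/s
J = V / (n·D) = 57.36 / (122.600000 × 2.833) = 0.165148
regime bands: climb J<0.3539 | cruise [0.3539, 0.7077) | windmill J≥0.7077
J = 0.1651 → climb

J = 0.1651, regime = climb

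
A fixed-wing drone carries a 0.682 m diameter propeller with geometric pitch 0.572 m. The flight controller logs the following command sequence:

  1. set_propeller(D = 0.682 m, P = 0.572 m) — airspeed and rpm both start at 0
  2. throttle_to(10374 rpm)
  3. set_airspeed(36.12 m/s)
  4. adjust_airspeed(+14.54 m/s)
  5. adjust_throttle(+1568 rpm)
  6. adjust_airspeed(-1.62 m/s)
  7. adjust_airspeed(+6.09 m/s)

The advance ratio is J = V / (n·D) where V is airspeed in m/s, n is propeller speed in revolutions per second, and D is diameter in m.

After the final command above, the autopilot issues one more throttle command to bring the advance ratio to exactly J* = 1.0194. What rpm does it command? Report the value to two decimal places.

set_propeller: D = 0.682 m, P = 0.572 m (p = P/D = 0.838710); state ← (V=0, rpm=0)
throttle_to(10374): rpm ← 10374
set_airspeed(36.12): V ← 36.12 m/s
adjust_airspeed(+14.54): V ← 36.12 +14.54 = 50.66 m/s
adjust_throttle(+1568): rpm ← 10374 +1568 = 11942
adjust_airspeed(-1.62): V ← 50.66 -1.62 = 49.04 m/s
adjust_airspeed(+6.09): V ← 49.04 +6.09 = 55.13 m/s
final state: V = 55.13 m/s, rpm = 11942 → n = rpm/60 = 199.033333 rev/s
target J* = 1.0194; solve J* = V/(n·D) for n: n = V/(J*·D) = 55.13/(1.0194 × 0.682) = 79.297407 rev/s
rpm = 60·n = 4757.844445

rpm = 4757.84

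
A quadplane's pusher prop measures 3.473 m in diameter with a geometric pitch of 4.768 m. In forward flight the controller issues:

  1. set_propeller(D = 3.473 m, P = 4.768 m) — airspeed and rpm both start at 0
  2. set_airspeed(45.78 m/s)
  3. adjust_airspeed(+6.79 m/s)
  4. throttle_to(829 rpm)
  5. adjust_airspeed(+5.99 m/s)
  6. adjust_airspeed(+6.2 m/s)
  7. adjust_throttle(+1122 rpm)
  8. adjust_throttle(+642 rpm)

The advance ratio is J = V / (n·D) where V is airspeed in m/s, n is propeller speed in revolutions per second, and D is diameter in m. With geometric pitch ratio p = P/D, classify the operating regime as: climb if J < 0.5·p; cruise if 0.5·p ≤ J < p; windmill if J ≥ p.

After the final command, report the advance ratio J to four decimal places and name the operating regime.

J = 0.4315, regime = climb

set_propeller: D = 3.473 m, P = 4.768 m (p = P/D = 1.372876); state ← (V=0, rpm=0)
set_airspeed(45.78): V ← 45.78 m/s
adjust_airspeed(+6.79): V ← 45.78 +6.79 = 52.57 m/s
throttle_to(829): rpm ← 829
adjust_airspeed(+5.99): V ← 52.57 +5.99 = 58.56 m/s
adjust_airspeed(+6.2): V ← 58.56 +6.2 = 64.76 m/s
adjust_throttle(+1122): rpm ← 829 +1122 = 1951
adjust_throttle(+642): rpm ← 1951 +642 = 2593
final state: V = 64.76 m/s, rpm = 2593 → n = rpm/60 = 43.216667 rev/s
J = V / (n·D) = 64.76 / (43.216667 × 3.473) = 0.431470
regime bands: climb J<0.6864 | cruise [0.6864, 1.3729) | windmill J≥1.3729
J = 0.4315 → climb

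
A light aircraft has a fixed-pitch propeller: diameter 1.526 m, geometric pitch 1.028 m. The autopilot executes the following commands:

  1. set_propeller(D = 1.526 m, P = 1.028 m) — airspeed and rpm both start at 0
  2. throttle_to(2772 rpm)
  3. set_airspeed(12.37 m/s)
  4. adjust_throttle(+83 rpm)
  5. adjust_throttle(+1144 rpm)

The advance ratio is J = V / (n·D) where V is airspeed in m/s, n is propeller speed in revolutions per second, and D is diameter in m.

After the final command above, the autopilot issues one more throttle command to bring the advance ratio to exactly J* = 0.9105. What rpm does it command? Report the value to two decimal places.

set_propeller: D = 1.526 m, P = 1.028 m (p = P/D = 0.673657); state ← (V=0, rpm=0)
throttle_to(2772): rpm ← 2772
set_airspeed(12.37): V ← 12.37 m/s
adjust_throttle(+83): rpm ← 2772 +83 = 2855
adjust_throttle(+1144): rpm ← 2855 +1144 = 3999
final state: V = 12.37 m/s, rpm = 3999 → n = rpm/60 = 66.650000 rev/s
target J* = 0.9105; solve J* = V/(n·D) for n: n = V/(J*·D) = 12.37/(0.9105 × 1.526) = 8.902976 rev/s
rpm = 60·n = 534.178576

rpm = 534.18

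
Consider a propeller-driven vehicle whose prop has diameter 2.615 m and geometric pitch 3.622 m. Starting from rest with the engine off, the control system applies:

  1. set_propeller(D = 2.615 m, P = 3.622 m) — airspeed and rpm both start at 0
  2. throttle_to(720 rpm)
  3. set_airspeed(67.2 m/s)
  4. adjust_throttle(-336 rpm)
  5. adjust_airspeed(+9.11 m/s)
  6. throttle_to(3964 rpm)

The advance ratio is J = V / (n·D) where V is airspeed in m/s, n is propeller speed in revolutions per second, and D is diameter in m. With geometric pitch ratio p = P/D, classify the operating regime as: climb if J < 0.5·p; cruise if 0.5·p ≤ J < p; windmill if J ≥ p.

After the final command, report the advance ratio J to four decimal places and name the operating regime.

J = 0.4417, regime = climb

set_propeller: D = 2.615 m, P = 3.622 m (p = P/D = 1.385086); state ← (V=0, rpm=0)
throttle_to(720): rpm ← 720
set_airspeed(67.2): V ← 67.2 m/s
adjust_throttle(-336): rpm ← 720 -336 = 384
adjust_airspeed(+9.11): V ← 67.2 +9.11 = 76.31 m/s
throttle_to(3964): rpm ← 3964
final state: V = 76.31 m/s, rpm = 3964 → n = rpm/60 = 66.066667 rev/s
J = V / (n·D) = 76.31 / (66.066667 × 2.615) = 0.441700
regime bands: climb J<0.6925 | cruise [0.6925, 1.3851) | windmill J≥1.3851
J = 0.4417 → climb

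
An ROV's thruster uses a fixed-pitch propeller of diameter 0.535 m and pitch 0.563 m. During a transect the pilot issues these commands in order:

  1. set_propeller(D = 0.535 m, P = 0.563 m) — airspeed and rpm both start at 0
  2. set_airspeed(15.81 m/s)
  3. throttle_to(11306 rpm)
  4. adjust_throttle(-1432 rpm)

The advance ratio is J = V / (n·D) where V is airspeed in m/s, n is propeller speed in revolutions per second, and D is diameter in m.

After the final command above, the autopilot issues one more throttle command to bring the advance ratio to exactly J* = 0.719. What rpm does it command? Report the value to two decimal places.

set_propeller: D = 0.535 m, P = 0.563 m (p = P/D = 1.052336); state ← (V=0, rpm=0)
set_airspeed(15.81): V ← 15.81 m/s
throttle_to(11306): rpm ← 11306
adjust_throttle(-1432): rpm ← 11306 -1432 = 9874
final state: V = 15.81 m/s, rpm = 9874 → n = rpm/60 = 164.566667 rev/s
target J* = 0.719; solve J* = V/(n·D) for n: n = V/(J*·D) = 15.81/(0.719 × 0.535) = 41.100698 rev/s
rpm = 60·n = 2466.041881

rpm = 2466.04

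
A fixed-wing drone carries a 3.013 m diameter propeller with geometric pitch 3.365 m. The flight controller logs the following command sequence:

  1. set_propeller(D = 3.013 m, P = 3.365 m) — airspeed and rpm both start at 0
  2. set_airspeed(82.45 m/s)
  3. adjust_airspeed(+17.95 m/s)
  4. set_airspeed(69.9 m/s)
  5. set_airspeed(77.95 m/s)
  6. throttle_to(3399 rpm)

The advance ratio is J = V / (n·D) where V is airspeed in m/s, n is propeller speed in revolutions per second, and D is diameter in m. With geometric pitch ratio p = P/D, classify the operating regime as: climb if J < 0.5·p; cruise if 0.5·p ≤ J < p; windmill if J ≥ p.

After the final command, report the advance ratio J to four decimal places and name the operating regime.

set_propeller: D = 3.013 m, P = 3.365 m (p = P/D = 1.116827); state ← (V=0, rpm=0)
set_airspeed(82.45): V ← 82.45 m/s
adjust_airspeed(+17.95): V ← 82.45 +17.95 = 100.4 m/s
set_airspeed(69.9): V ← 69.9 m/s
set_airspeed(77.95): V ← 77.95 m/s
throttle_to(3399): rpm ← 3399
final state: V = 77.95 m/s, rpm = 3399 → n = rpm/60 = 56.650000 rev/s
J = V / (n·D) = 77.95 / (56.650000 × 3.013) = 0.456685
regime bands: climb J<0.5584 | cruise [0.5584, 1.1168) | windmill J≥1.1168
J = 0.4567 → climb

J = 0.4567, regime = climb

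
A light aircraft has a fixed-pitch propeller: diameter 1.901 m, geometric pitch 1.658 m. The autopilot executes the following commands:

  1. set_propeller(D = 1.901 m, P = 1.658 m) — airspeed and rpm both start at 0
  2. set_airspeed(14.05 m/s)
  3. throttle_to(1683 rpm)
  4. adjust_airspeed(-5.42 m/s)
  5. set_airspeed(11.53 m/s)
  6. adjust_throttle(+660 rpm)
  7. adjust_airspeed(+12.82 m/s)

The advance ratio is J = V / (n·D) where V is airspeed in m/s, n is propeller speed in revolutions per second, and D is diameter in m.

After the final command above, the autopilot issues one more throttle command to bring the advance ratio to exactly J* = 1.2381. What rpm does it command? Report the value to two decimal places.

set_propeller: D = 1.901 m, P = 1.658 m (p = P/D = 0.872173); state ← (V=0, rpm=0)
set_airspeed(14.05): V ← 14.05 m/s
throttle_to(1683): rpm ← 1683
adjust_airspeed(-5.42): V ← 14.05 -5.42 = 8.63 m/s
set_airspeed(11.53): V ← 11.53 m/s
adjust_throttle(+660): rpm ← 1683 +660 = 2343
adjust_airspeed(+12.82): V ← 11.53 +12.82 = 24.35 m/s
final state: V = 24.35 m/s, rpm = 2343 → n = rpm/60 = 39.050000 rev/s
target J* = 1.2381; solve J* = V/(n·D) for n: n = V/(J*·D) = 24.35/(1.2381 × 1.901) = 10.345730 rev/s
rpm = 60·n = 620.743779

rpm = 620.74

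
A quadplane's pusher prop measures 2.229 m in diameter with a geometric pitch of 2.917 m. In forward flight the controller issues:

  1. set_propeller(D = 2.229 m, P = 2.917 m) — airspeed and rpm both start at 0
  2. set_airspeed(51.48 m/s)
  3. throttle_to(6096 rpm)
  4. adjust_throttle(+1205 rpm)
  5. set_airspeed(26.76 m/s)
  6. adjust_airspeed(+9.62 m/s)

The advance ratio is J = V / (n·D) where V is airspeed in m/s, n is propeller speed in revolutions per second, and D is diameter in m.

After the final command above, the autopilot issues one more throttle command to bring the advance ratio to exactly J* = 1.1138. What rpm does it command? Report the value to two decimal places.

rpm = 879.22

set_propeller: D = 2.229 m, P = 2.917 m (p = P/D = 1.308659); state ← (V=0, rpm=0)
set_airspeed(51.48): V ← 51.48 m/s
throttle_to(6096): rpm ← 6096
adjust_throttle(+1205): rpm ← 6096 +1205 = 7301
set_airspeed(26.76): V ← 26.76 m/s
adjust_airspeed(+9.62): V ← 26.76 +9.62 = 36.38 m/s
final state: V = 36.38 m/s, rpm = 7301 → n = rpm/60 = 121.683333 rev/s
target J* = 1.1138; solve J* = V/(n·D) for n: n = V/(J*·D) = 36.38/(1.1138 × 2.229) = 14.653636 rev/s
rpm = 60·n = 879.218187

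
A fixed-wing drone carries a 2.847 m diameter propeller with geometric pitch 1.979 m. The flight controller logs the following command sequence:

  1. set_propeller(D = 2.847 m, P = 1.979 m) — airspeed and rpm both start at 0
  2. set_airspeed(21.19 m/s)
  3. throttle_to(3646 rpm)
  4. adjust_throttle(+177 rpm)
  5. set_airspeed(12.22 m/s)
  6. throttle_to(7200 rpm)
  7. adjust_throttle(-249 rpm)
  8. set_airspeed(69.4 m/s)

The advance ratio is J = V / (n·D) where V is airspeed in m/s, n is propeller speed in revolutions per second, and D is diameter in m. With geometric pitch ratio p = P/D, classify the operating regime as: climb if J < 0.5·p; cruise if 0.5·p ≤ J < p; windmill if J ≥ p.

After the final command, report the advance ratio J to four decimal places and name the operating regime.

J = 0.2104, regime = climb

set_propeller: D = 2.847 m, P = 1.979 m (p = P/D = 0.695118); state ← (V=0, rpm=0)
set_airspeed(21.19): V ← 21.19 m/s
throttle_to(3646): rpm ← 3646
adjust_throttle(+177): rpm ← 3646 +177 = 3823
set_airspeed(12.22): V ← 12.22 m/s
throttle_to(7200): rpm ← 7200
adjust_throttle(-249): rpm ← 7200 -249 = 6951
set_airspeed(69.4): V ← 69.4 m/s
final state: V = 69.4 m/s, rpm = 6951 → n = rpm/60 = 115.850000 rev/s
J = V / (n·D) = 69.4 / (115.850000 × 2.847) = 0.210415
regime bands: climb J<0.3476 | cruise [0.3476, 0.6951) | windmill J≥0.6951
J = 0.2104 → climb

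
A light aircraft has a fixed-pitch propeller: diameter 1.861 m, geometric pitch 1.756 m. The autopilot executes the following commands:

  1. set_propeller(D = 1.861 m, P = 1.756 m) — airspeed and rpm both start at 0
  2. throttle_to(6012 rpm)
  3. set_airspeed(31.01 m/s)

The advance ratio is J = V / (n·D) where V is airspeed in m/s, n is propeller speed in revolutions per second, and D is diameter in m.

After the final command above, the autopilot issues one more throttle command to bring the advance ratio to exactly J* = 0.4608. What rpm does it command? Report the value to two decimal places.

rpm = 2169.67

set_propeller: D = 1.861 m, P = 1.756 m (p = P/D = 0.943579); state ← (V=0, rpm=0)
throttle_to(6012): rpm ← 6012
set_airspeed(31.01): V ← 31.01 m/s
final state: V = 31.01 m/s, rpm = 6012 → n = rpm/60 = 100.200000 rev/s
target J* = 0.4608; solve J* = V/(n·D) for n: n = V/(J*·D) = 31.01/(0.4608 × 1.861) = 36.161207 rev/s
rpm = 60·n = 2169.672443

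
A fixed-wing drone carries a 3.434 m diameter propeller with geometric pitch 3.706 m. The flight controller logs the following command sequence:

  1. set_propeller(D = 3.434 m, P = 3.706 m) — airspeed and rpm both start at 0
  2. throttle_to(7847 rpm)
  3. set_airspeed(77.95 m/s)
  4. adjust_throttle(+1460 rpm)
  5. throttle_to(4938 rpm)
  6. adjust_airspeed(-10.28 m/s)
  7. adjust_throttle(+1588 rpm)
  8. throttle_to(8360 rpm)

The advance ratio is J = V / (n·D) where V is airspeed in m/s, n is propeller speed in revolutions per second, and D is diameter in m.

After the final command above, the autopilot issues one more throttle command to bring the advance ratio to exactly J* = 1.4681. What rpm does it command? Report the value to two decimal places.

rpm = 805.36

set_propeller: D = 3.434 m, P = 3.706 m (p = P/D = 1.079208); state ← (V=0, rpm=0)
throttle_to(7847): rpm ← 7847
set_airspeed(77.95): V ← 77.95 m/s
adjust_throttle(+1460): rpm ← 7847 +1460 = 9307
throttle_to(4938): rpm ← 4938
adjust_airspeed(-10.28): V ← 77.95 -10.28 = 67.67 m/s
adjust_throttle(+1588): rpm ← 4938 +1588 = 6526
throttle_to(8360): rpm ← 8360
final state: V = 67.67 m/s, rpm = 8360 → n = rpm/60 = 139.333333 rev/s
target J* = 1.4681; solve J* = V/(n·D) for n: n = V/(J*·D) = 67.67/(1.4681 × 3.434) = 13.422711 rev/s
rpm = 60·n = 805.362674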